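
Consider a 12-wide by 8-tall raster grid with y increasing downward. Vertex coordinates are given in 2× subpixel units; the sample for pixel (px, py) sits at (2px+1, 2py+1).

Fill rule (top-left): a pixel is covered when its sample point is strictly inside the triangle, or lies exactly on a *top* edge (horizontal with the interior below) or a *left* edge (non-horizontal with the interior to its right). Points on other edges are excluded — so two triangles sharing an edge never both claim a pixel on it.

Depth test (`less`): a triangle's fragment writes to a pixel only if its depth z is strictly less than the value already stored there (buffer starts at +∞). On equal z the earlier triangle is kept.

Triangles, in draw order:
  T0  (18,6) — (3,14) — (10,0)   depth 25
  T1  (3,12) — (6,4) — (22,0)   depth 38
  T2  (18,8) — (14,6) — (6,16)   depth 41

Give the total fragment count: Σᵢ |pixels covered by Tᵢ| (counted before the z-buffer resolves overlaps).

T0:
  2·area = 154
  edge (18, 6)→(3, 14): d=(-15,8) right/bottom  bias=-1
  edge (3, 14)→(10, 0): d=(7,-14) top-left  bias=+0
  edge (10, 0)→(18, 6): d=(8,6) right/bottom  bias=-1
    (5,0)@(11, 1): e=[131,21,2] → X
    (6,0)@(13, 1): e=[115,49,-10] → .
    (4,1)@(9, 3): e=[117,7,30] → X
    (6,1)@(13, 3): e=[85,63,6] → X
    (7,1)@(15, 3): e=[69,91,-6] → .
    (4,2)@(9, 5): e=[87,21,46] → X
    (7,2)@(15, 5): e=[39,105,10] → X
    (8,2)@(17, 5): e=[23,133,-2] → .
    (3,3)@(7, 7): e=[73,7,74] → X
    (8,3)@(17, 7): e=[-7,147,14] → .
    (3,4)@(7, 9): e=[43,21,90] → X
    (6,4)@(13, 9): e=[-5,105,54] → .
  covered (18 px):
    . . . . . X . . . . . .
    . . . . X X X . . . . .
    . . . . X X X X . . . .
    . . . X X X X X . . . .
    . . . X X X . . . . . .
    . . X X . . . . . . . .
    . . . . . . . . . . . .
    . . . . . . . . . . . .
T1:
  2·area = 116
  edge (3, 12)→(6, 4): d=(3,-8) top-left  bias=+0
  edge (6, 4)→(22, 0): d=(16,-4) top-left  bias=+0
  edge (22, 0)→(3, 12): d=(-19,12) right/bottom  bias=-1
    (9,0)@(19, 1): e=[95,4,17] → X
    (10,0)@(21, 1): e=[111,12,-7] → .
    (5,1)@(11, 3): e=[37,4,75] → X
    (6,1)@(13, 3): e=[53,12,51] → X
    (7,1)@(15, 3): e=[69,20,27] → X
    (8,1)@(17, 3): e=[85,28,3] → X
    (9,1)@(19, 3): e=[101,36,-21] → .
    (3,2)@(7, 5): e=[11,20,85] → X
    (4,2)@(9, 5): e=[27,28,61] → X
    (7,2)@(15, 5): e=[75,52,-11] → .
    (8,2)@(17, 5): e=[91,60,-35] → .
    (2,3)@(5, 7): e=[1,44,71] → X
  covered (14 px):
    . . . . . . . . . X . .
    . . . . . X X X X . . .
    . . . X X X X . . . . .
    . . X X X . . . . . . .
    . . X X . . . . . . . .
    . . . . . . . . . . . .
    . . . . . . . . . . . .
    . . . . . . . . . . . .
T2:
  2·area = 56  (B↔C swapped to make it positive)
  edge (18, 8)→(6, 16): d=(-12,8) right/bottom  bias=-1
  edge (6, 16)→(14, 6): d=(8,-10) top-left  bias=+0
  edge (14, 6)→(18, 8): d=(4,2) right/bottom  bias=-1
    (7,3)@(15, 7): e=[36,18,2] → X
    (8,3)@(17, 7): e=[20,38,-2] → .
    (6,4)@(13, 9): e=[28,14,14] → X
    (8,4)@(17, 9): e=[-4,54,6] → .
    (5,5)@(11, 11): e=[20,10,26] → X
    (7,5)@(15, 11): e=[-12,50,18] → .
    (4,6)@(9, 13): e=[12,6,38] → X
    (5,6)@(11, 13): e=[-4,26,34] → .
    (6,6)@(13, 13): e=[-20,46,30] → .
    (3,7)@(7, 15): e=[4,2,50] → X
    (4,7)@(9, 15): e=[-12,22,46] → .
  covered (7 px):
    . . . . . . . . . . . .
    . . . . . . . . . . . .
    . . . . . . . . . . . .
    . . . . . . . X . . . .
    . . . . . . X X . . . .
    . . . . . X X . . . . .
    . . . . X . . . . . . .
    . . . X . . . . . . . .

Final: 39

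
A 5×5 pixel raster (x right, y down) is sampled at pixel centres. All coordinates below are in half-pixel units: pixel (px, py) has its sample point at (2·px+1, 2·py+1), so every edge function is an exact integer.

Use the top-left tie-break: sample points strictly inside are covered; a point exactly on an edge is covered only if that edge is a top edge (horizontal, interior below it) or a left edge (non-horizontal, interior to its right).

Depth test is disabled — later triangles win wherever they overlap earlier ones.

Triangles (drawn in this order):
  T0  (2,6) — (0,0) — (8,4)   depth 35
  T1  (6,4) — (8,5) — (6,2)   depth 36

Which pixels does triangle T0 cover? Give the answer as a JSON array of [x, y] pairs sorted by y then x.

T0:
  2·area = 40
  edge (2, 6)→(0, 0): d=(-2,-6) top-left  bias=+0
  edge (0, 0)→(8, 4): d=(8,4) right/bottom  bias=-1
  edge (8, 4)→(2, 6): d=(-6,2) right/bottom  bias=-1
    (0,0)@(1, 1): e=[4,4,32] → #
    (1,0)@(3, 1): e=[16,-4,28] → ·
    (0,1)@(1, 3): e=[0,20,20] → #  [on edge]
    (1,1)@(3, 3): e=[12,12,16] → #
    (2,1)@(5, 3): e=[24,4,12] → #
    (3,1)@(7, 3): e=[36,-4,8] → ·
    (0,2)@(1, 5): e=[-4,36,8] → ·
    (1,2)@(3, 5): e=[8,28,4] → #
    (2,2)@(5, 5): e=[20,20,0] → ·  [on edge]
    (1,3)@(3, 7): e=[4,44,-8] → ·
    (1,4)@(3, 9): e=[0,60,-20] → ·  [on edge]
  covered (5 px):
    # · · · ·
    # # # · ·
    · # · · ·
    · · · · ·
    · · · · ·
T1:
  2·area = 4  (B↔C swapped to make it positive)
  edge (6, 4)→(6, 2): d=(0,-2) top-left  bias=+0
  edge (6, 2)→(8, 5): d=(2,3) right/bottom  bias=-1
  edge (8, 5)→(6, 4): d=(-2,-1) top-left  bias=+0
  covered (0 px):
    · · · · ·
    · · · · ·
    · · · · ·
    · · · · ·
    · · · · ·

Final: [[0,0],[0,1],[1,1],[2,1],[1,2]]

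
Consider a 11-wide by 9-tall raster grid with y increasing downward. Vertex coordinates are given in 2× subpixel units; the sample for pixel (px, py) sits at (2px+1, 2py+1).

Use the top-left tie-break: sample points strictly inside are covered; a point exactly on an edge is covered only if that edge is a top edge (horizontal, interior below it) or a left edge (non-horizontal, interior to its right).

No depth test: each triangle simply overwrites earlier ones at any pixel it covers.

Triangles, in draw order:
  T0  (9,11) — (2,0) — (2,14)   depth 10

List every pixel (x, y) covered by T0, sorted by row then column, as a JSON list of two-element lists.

T0:
  2·area = 98  (B↔C swapped to make it positive)
  edge (9, 11)→(2, 14): d=(-7,3) right/bottom  bias=-1
  edge (2, 14)→(2, 0): d=(0,-14) top-left  bias=+0
  edge (2, 0)→(9, 11): d=(7,11) right/bottom  bias=-1
    (1,1)@(3, 3): e=[74,14,10] → X
    (2,1)@(5, 3): e=[68,42,-12] → .
    (1,2)@(3, 5): e=[60,14,24] → X
    (2,2)@(5, 5): e=[54,42,2] → X
    (3,2)@(7, 5): e=[48,70,-20] → .
    (1,3)@(3, 7): e=[46,14,38] → X
    (3,3)@(7, 7): e=[34,70,-6] → .
    (1,4)@(3, 9): e=[32,14,52] → X
    (3,4)@(7, 9): e=[20,70,8] → X
    (4,4)@(9, 9): e=[14,98,-14] → .
    (1,5)@(3, 11): e=[18,14,66] → X
    (4,5)@(9, 11): e=[0,98,0] → .  [on edge]
  covered (12 px):
    . . . . . . . . . . .
    . X . . . . . . . . .
    . X X . . . . . . . .
    . X X . . . . . . . .
    . X X X . . . . . . .
    . X X X . . . . . . .
    . X . . . . . . . . .
    . . . . . . . . . . .
    . . . . . . . . . . .

Result: [[1,1],[1,2],[2,2],[1,3],[2,3],[1,4],[2,4],[3,4],[1,5],[2,5],[3,5],[1,6]]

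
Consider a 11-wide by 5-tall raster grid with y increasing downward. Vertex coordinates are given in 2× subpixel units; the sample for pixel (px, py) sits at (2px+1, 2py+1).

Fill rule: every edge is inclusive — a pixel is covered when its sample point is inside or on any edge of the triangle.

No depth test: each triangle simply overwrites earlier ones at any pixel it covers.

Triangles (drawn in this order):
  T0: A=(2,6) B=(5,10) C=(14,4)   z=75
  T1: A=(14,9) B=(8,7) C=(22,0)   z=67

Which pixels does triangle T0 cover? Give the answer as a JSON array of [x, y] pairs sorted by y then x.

T0:
  2·area = 54  (B↔C swapped to make it positive)
  edge (2, 6)→(14, 4): d=(12,-2) inclusive
  edge (14, 4)→(5, 10): d=(-9,6) inclusive
  edge (5, 10)→(2, 6): d=(-3,-4) inclusive
    (4,2)@(9, 5): e=[2,21,31] → █
    (5,2)@(11, 5): e=[6,9,39] → █
    (6,2)@(13, 5): e=[10,-3,47] → ·
    (1,3)@(3, 7): e=[14,39,1] → █
    (2,3)@(5, 7): e=[18,27,9] → █
    (3,3)@(7, 7): e=[22,15,17] → █
    (5,3)@(11, 7): e=[30,-9,33] → ·
    (1,4)@(3, 9): e=[38,21,-5] → ·
    (2,4)@(5, 9): e=[42,9,3] → █
    (3,4)@(7, 9): e=[46,-3,11] → ·
    (4,4)@(9, 9): e=[50,-15,19] → ·
  covered (7 px):
    · · · · · · · · · · ·
    · · · · · · · · · · ·
    · · · · █ █ · · · · ·
    · █ █ █ █ · · · · · ·
    · · █ · · · · · · · ·
T1:
  2·area = 70
  edge (14, 9)→(8, 7): d=(-6,-2) inclusive
  edge (8, 7)→(22, 0): d=(14,-7) inclusive
  edge (22, 0)→(14, 9): d=(-8,9) inclusive
    (10,0)@(21, 1): e=[62,7,1] → █
    (8,1)@(17, 3): e=[42,7,21] → █
    (9,1)@(19, 3): e=[46,21,3] → █
    (10,1)@(21, 3): e=[50,35,-15] → ·
    (6,2)@(13, 5): e=[22,7,41] → █
    (7,2)@(15, 5): e=[26,21,23] → █
    (9,2)@(19, 5): e=[34,49,-13] → ·
    (4,3)@(9, 7): e=[2,7,61] → █
    (5,3)@(11, 7): e=[6,21,43] → █
    (8,3)@(17, 7): e=[18,63,-11] → ·
    (4,4)@(9, 9): e=[-10,35,45] → ·
    (5,4)@(11, 9): e=[-6,49,27] → ·
  covered (10 px):
    · · · · · · · · · · █
    · · · · · · · · █ █ ·
    · · · · · · █ █ █ · ·
    · · · · █ █ █ █ · · ·
    · · · · · · · · · · ·

Result: [[4,2],[5,2],[1,3],[2,3],[3,3],[4,3],[2,4]]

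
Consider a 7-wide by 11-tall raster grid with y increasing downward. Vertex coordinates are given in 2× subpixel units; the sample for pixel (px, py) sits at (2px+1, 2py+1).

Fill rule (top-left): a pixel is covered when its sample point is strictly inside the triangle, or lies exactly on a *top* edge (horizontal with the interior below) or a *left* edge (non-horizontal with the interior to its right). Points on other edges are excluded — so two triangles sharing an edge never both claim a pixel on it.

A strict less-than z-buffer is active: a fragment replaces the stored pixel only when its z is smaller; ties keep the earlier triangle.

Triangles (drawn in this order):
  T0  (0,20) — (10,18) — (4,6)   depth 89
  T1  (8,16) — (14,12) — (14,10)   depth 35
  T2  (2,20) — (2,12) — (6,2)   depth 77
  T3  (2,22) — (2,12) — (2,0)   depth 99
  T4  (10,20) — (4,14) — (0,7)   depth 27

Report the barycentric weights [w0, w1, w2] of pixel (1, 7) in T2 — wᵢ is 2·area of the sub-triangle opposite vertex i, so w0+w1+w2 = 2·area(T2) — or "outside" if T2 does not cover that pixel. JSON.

T0:
  2·area = 132  (B↔C swapped to make it positive)
  edge (0, 20)→(4, 6): d=(4,-14) top-left  bias=+0
  edge (4, 6)→(10, 18): d=(6,12) right/bottom  bias=-1
  edge (10, 18)→(0, 20): d=(-10,2) right/bottom  bias=-1
    (2,4)@(5, 9): e=[26,6,100] → #
    (3,4)@(7, 9): e=[54,-18,96] → ·
    (1,5)@(3, 11): e=[6,42,84] → #
    (3,5)@(7, 11): e=[62,-6,76] → ·
    (1,6)@(3, 13): e=[14,54,64] → #
    (3,6)@(7, 13): e=[70,6,56] → #
    (4,6)@(9, 13): e=[98,-18,52] → ·
    (1,7)@(3, 15): e=[22,66,44] → #
    (4,7)@(9, 15): e=[106,-6,32] → ·
    (0,8)@(1, 17): e=[2,102,28] → #
    (4,8)@(9, 17): e=[114,6,12] → #
    (5,8)@(11, 17): e=[142,-18,8] → ·
    (2,9)@(5, 19): e=[66,66,0] → ·  [on edge]
  covered (16 px):
    · · · · · · ·
    · · · · · · ·
    · · · · · · ·
    · · · · · · ·
    · · # · · · ·
    · # # · · · ·
    · # # # · · ·
    · # # # · · ·
    # # # # # · ·
    # # · · · · ·
    · · · · · · ·
T1:
  2·area = 12  (B↔C swapped to make it positive)
  edge (8, 16)→(14, 10): d=(6,-6) top-left  bias=+0
  edge (14, 10)→(14, 12): d=(0,2) right/bottom  bias=-1
  edge (14, 12)→(8, 16): d=(-6,4) right/bottom  bias=-1
    (6,5)@(13, 11): e=[0,2,10] → #  [on edge]
    (5,6)@(11, 13): e=[0,6,6] → #  [on edge]
    (6,6)@(13, 13): e=[12,2,-2] → ·
    (4,7)@(9, 15): e=[0,10,2] → #  [on edge]
    (5,7)@(11, 15): e=[12,6,-6] → ·
    (3,8)@(7, 17): e=[0,14,-2] → ·  [on edge]
    (4,8)@(9, 17): e=[12,10,-10] → ·
    (2,9)@(5, 19): e=[0,18,-6] → ·  [on edge]
    (1,10)@(3, 21): e=[0,22,-10] → ·  [on edge]
  covered (3 px):
    · · · · · · ·
    · · · · · · ·
    · · · · · · ·
    · · · · · · ·
    · · · · · · ·
    · · · · · · #
    · · · · · # ·
    · · · · # · ·
    · · · · · · ·
    · · · · · · ·
    · · · · · · ·
T2:
  2·area = 32
  edge (2, 20)→(2, 12): d=(0,-8) top-left  bias=+0
  edge (2, 12)→(6, 2): d=(4,-10) top-left  bias=+0
  edge (6, 2)→(2, 20): d=(-4,18) right/bottom  bias=-1
    (2,2)@(5, 5): e=[24,2,6] → #
    (3,2)@(7, 5): e=[40,22,-30] → ·
    (2,3)@(5, 7): e=[24,10,-2] → ·
    (1,5)@(3, 11): e=[8,6,18] → #
    (2,5)@(5, 11): e=[24,26,-18] → ·
    (1,6)@(3, 13): e=[8,14,10] → #
    (2,6)@(5, 13): e=[24,34,-26] → ·
    (1,7)@(3, 15): e=[8,22,2] → #
    (2,7)@(5, 15): e=[24,42,-34] → ·
    (1,8)@(3, 17): e=[8,30,-6] → ·
  covered (4 px):
    · · · · · · ·
    · · · · · · ·
    · · # · · · ·
    · · · · · · ·
    · · · · · · ·
    · # · · · · ·
    · # · · · · ·
    · # · · · · ·
    · · · · · · ·
    · · · · · · ·
    · · · · · · ·
T3:
  degenerate (2·area = 0) — covers nothing
T4:
  2·area = 18
  edge (10, 20)→(4, 14): d=(-6,-6) top-left  bias=+0
  edge (4, 14)→(0, 7): d=(-4,-7) top-left  bias=+0
  edge (0, 7)→(10, 20): d=(10,13) right/bottom  bias=-1
    (0,5)@(1, 11): e=[0,-9,27] → ·  [on edge]
    (1,5)@(3, 11): e=[12,5,1] → #
    (2,5)@(5, 11): e=[24,19,-25] → ·
    (1,6)@(3, 13): e=[0,-3,21] → ·  [on edge]
    (2,7)@(5, 15): e=[0,3,15] → #  [on edge]
    (3,7)@(7, 15): e=[12,17,-11] → ·
    (2,8)@(5, 17): e=[-12,-5,35] → ·
    (3,8)@(7, 17): e=[0,9,9] → #  [on edge]
    (4,8)@(9, 17): e=[12,23,-17] → ·
    (3,9)@(7, 19): e=[-12,1,29] → ·
    (4,9)@(9, 19): e=[0,15,3] → #  [on edge]
    (5,9)@(11, 19): e=[12,29,-23] → ·
    (5,10)@(11, 21): e=[0,21,-3] → ·  [on edge]
  covered (4 px):
    · · · · · · ·
    · · · · · · ·
    · · · · · · ·
    · · · · · · ·
    · · · · · · ·
    · # · · · · ·
    · · · · · · ·
    · · # · · · ·
    · · · # · · ·
    · · · · # · ·
    · · · · · · ·

Final: [22,2,8]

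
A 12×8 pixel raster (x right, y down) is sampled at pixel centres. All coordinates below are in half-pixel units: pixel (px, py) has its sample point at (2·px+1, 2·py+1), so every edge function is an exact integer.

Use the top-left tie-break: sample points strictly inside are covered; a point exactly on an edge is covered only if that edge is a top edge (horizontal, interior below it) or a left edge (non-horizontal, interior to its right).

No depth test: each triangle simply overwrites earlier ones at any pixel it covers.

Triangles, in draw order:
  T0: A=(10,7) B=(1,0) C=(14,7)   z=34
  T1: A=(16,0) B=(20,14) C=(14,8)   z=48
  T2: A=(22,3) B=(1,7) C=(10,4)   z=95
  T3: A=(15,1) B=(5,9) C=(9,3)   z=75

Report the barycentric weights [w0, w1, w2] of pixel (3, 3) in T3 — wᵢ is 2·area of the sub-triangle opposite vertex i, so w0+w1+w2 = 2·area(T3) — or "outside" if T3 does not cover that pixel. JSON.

T0:
  2·area = 28
  edge (10, 7)→(1, 0): d=(-9,-7) top-left  bias=+0
  edge (1, 0)→(14, 7): d=(13,7) right/bottom  bias=-1
  edge (14, 7)→(10, 7): d=(-4,0) right/bottom  bias=-1
    (2,1)@(5, 3): e=[1,11,16] → X
    (3,1)@(7, 3): e=[15,-3,16] → .
    (2,2)@(5, 5): e=[-17,37,8] → .
    (4,2)@(9, 5): e=[11,9,8] → X
    (5,2)@(11, 5): e=[25,-5,8] → .
    (0,3)@(1, 7): e=[-63,91,0] → .  [on edge]
    (1,3)@(3, 7): e=[-49,77,0] → .  [on edge]
    (2,3)@(5, 7): e=[-35,63,0] → .  [on edge]
    (3,3)@(7, 7): e=[-21,49,0] → .  [on edge]
    (4,3)@(9, 7): e=[-7,35,0] → .  [on edge]
    (5,3)@(11, 7): e=[7,21,0] → .  [on edge]
    (6,3)@(13, 7): e=[21,7,0] → .  [on edge]
    (7,3)@(15, 7): e=[35,-7,0] → .  [on edge]
    (8,3)@(17, 7): e=[49,-21,0] → .  [on edge]
    (9,3)@(19, 7): e=[63,-35,0] → .  [on edge]
    (10,3)@(21, 7): e=[77,-49,0] → .  [on edge]
    (11,3)@(23, 7): e=[91,-63,0] → .  [on edge]
  covered (2 px):
    . . . . . . . . . . . .
    . . X . . . . . . . . .
    . . . . X . . . . . . .
    . . . . . . . . . . . .
    . . . . . . . . . . . .
    . . . . . . . . . . . .
    . . . . . . . . . . . .
    . . . . . . . . . . . .
T1:
  2·area = 60
  edge (16, 0)→(20, 14): d=(4,14) right/bottom  bias=-1
  edge (20, 14)→(14, 8): d=(-6,-6) top-left  bias=+0
  edge (14, 8)→(16, 0): d=(2,-8) top-left  bias=+0
    (3,0)@(7, 1): e=[130,0,-70] → .  [on edge]
    (4,1)@(9, 3): e=[110,0,-50] → .  [on edge]
    (5,2)@(11, 5): e=[90,0,-30] → .  [on edge]
    (7,2)@(15, 5): e=[34,24,2] → X
    (8,2)@(17, 5): e=[6,36,18] → X
    (9,2)@(19, 5): e=[-22,48,34] → .
    (6,3)@(13, 7): e=[70,0,-10] → .  [on edge]
    (7,3)@(15, 7): e=[42,12,6] → X
    (9,3)@(19, 7): e=[-14,36,38] → .
    (7,4)@(15, 9): e=[50,0,10] → X  [on edge]
    (9,4)@(19, 9): e=[-6,24,42] → .
    (7,5)@(15, 11): e=[58,-12,14] → .
    (8,5)@(17, 11): e=[30,0,30] → X  [on edge]
    (9,6)@(19, 13): e=[10,0,50] → X  [on edge]
    (10,7)@(21, 15): e=[-10,0,70] → .  [on edge]
  covered (9 px):
    . . . . . . . . . . . .
    . . . . . . . . . . . .
    . . . . . . . X X . . .
    . . . . . . . X X . . .
    . . . . . . . X X . . .
    . . . . . . . . X X . .
    . . . . . . . . . X . .
    . . . . . . . . . . . .
T2:
  2·area = 27
  edge (22, 3)→(1, 7): d=(-21,4) right/bottom  bias=-1
  edge (1, 7)→(10, 4): d=(9,-3) top-left  bias=+0
  edge (10, 4)→(22, 3): d=(12,-1) top-left  bias=+0
    (9,0)@(19, 1): e=[54,0,-27] → .  [on edge]
    (6,1)@(13, 3): e=[36,0,-9] → .  [on edge]
    (3,2)@(7, 5): e=[18,0,9] → X  [on edge]
    (4,2)@(9, 5): e=[10,6,11] → X
    (5,2)@(11, 5): e=[2,12,13] → X
    (6,2)@(13, 5): e=[-6,18,15] → .
    (0,3)@(1, 7): e=[0,0,27] → .  [on edge]
    (3,3)@(7, 7): e=[-24,18,33] → .
    (4,3)@(9, 7): e=[-32,24,35] → .
    (5,3)@(11, 7): e=[-40,30,37] → .
  covered (3 px):
    . . . . . . . . . . . .
    . . . . . . . . . . . .
    . . . X X X . . . . . .
    . . . . . . . . . . . .
    . . . . . . . . . . . .
    . . . . . . . . . . . .
    . . . . . . . . . . . .
    . . . . . . . . . . . .
T3:
  2·area = 28
  edge (15, 1)→(5, 9): d=(-10,8) right/bottom  bias=-1
  edge (5, 9)→(9, 3): d=(4,-6) top-left  bias=+0
  edge (9, 3)→(15, 1): d=(6,-2) top-left  bias=+0
    (7,0)@(15, 1): e=[0,28,0] → .  [on edge]
    (4,1)@(9, 3): e=[28,0,0] → X  [on edge]
    (5,1)@(11, 3): e=[12,12,4] → X
    (6,1)@(13, 3): e=[-4,24,8] → .
    (1,2)@(3, 5): e=[56,-28,0] → .  [on edge]
    (4,2)@(9, 5): e=[8,8,12] → X
    (5,2)@(11, 5): e=[-8,20,16] → .
    (3,3)@(7, 7): e=[4,4,20] → X
    (4,3)@(9, 7): e=[-12,16,24] → .
    (2,4)@(5, 9): e=[0,0,28] → .  [on edge]
    (3,4)@(7, 9): e=[-16,12,32] → .
    (0,7)@(1, 15): e=[-28,0,56] → .  [on edge]
  covered (4 px):
    . . . . . . . . . . . .
    . . . . X X . . . . . .
    . . . . X . . . . . . .
    . . . X . . . . . . . .
    . . . . . . . . . . . .
    . . . . . . . . . . . .
    . . . . . . . . . . . .
    . . . . . . . . . . . .

Answer: [4,20,4]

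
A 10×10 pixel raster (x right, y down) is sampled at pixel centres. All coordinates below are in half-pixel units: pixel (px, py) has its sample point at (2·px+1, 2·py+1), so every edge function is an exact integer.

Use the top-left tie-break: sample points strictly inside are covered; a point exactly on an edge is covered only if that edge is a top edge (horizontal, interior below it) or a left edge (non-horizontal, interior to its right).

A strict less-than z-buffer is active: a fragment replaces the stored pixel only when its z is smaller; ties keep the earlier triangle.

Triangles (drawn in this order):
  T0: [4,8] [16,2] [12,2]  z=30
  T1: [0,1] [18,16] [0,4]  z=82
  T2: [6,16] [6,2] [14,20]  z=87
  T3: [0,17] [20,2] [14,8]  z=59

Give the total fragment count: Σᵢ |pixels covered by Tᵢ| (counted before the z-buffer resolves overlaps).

T0:
  2·area = 24  (B↔C swapped to make it positive)
  edge (4, 8)→(12, 2): d=(8,-6) top-left  bias=+0
  edge (12, 2)→(16, 2): d=(4,0) top-left  bias=+0
  edge (16, 2)→(4, 8): d=(-12,6) right/bottom  bias=-1
    (5,1)@(11, 3): e=[2,4,18] → #
    (6,1)@(13, 3): e=[14,4,6] → #
    (7,1)@(15, 3): e=[26,4,-6] → ·
    (4,2)@(9, 5): e=[6,12,6] → #
    (5,2)@(11, 5): e=[18,12,-6] → ·
    (6,2)@(13, 5): e=[30,12,-18] → ·
    (4,3)@(9, 7): e=[22,20,-18] → ·
  covered (3 px):
    · · · · · · · · · ·
    · · · · · # # · · ·
    · · · · # · · · · ·
    · · · · · · · · · ·
    · · · · · · · · · ·
    · · · · · · · · · ·
    · · · · · · · · · ·
    · · · · · · · · · ·
    · · · · · · · · · ·
    · · · · · · · · · ·
T1:
  2·area = 54
  edge (0, 1)→(18, 16): d=(18,15) right/bottom  bias=-1
  edge (18, 16)→(0, 4): d=(-18,-12) top-left  bias=+0
  edge (0, 4)→(0, 1): d=(0,-3) top-left  bias=+0
    (0,1)@(1, 3): e=[21,30,3] → #
    (1,1)@(3, 3): e=[-9,54,9] → ·
    (0,2)@(1, 5): e=[57,-6,3] → ·
    (1,2)@(3, 5): e=[27,18,9] → #
    (2,2)@(5, 5): e=[-3,42,15] → ·
    (1,3)@(3, 7): e=[63,-18,9] → ·
    (2,3)@(5, 7): e=[33,6,15] → #
    (3,3)@(7, 7): e=[3,30,21] → #
    (4,3)@(9, 7): e=[-27,54,27] → ·
    (2,4)@(5, 9): e=[69,-30,15] → ·
    (3,4)@(7, 9): e=[39,-6,21] → ·
    (4,4)@(9, 9): e=[9,18,27] → #
  covered (6 px):
    · · · · · · · · · ·
    # · · · · · · · · ·
    · # · · · · · · · ·
    · · # # · · · · · ·
    · · · · # · · · · ·
    · · · · · # · · · ·
    · · · · · · · · · ·
    · · · · · · · · · ·
    · · · · · · · · · ·
    · · · · · · · · · ·
T2:
  2·area = 112
  edge (6, 16)→(6, 2): d=(0,-14) top-left  bias=+0
  edge (6, 2)→(14, 20): d=(8,18) right/bottom  bias=-1
  edge (14, 20)→(6, 16): d=(-8,-4) top-left  bias=+0
    (3,2)@(7, 5): e=[14,6,92] → #
    (4,2)@(9, 5): e=[42,-30,100] → ·
    (3,3)@(7, 7): e=[14,22,76] → #
    (4,3)@(9, 7): e=[42,-14,84] → ·
    (3,4)@(7, 9): e=[14,38,60] → #
    (4,4)@(9, 9): e=[42,2,68] → #
    (5,4)@(11, 9): e=[70,-34,76] → ·
    (3,5)@(7, 11): e=[14,54,44] → #
    (5,5)@(11, 11): e=[70,-18,60] → ·
    (3,6)@(7, 13): e=[14,70,28] → #
    (5,6)@(11, 13): e=[70,-2,44] → ·
    (3,7)@(7, 15): e=[14,86,12] → #
  covered (14 px):
    · · · · · · · · · ·
    · · · · · · · · · ·
    · · · # · · · · · ·
    · · · # · · · · · ·
    · · · # # · · · · ·
    · · · # # · · · · ·
    · · · # # · · · · ·
    · · · # # # · · · ·
    · · · · # # · · · ·
    · · · · · · # · · ·
T3:
  2·area = 30
  edge (0, 17)→(20, 2): d=(20,-15) top-left  bias=+0
  edge (20, 2)→(14, 8): d=(-6,6) right/bottom  bias=-1
  edge (14, 8)→(0, 17): d=(-14,9) right/bottom  bias=-1
    (9,1)@(19, 3): e=[5,0,25] → ·  [on edge]
    (8,2)@(17, 5): e=[15,0,15] → ·  [on edge]
    (7,3)@(15, 7): e=[25,0,5] → ·  [on edge]
    (5,4)@(11, 9): e=[5,12,13] → #
    (6,4)@(13, 9): e=[35,0,-5] → ·  [on edge]
    (4,5)@(9, 11): e=[15,12,3] → #
    (5,5)@(11, 11): e=[45,0,-15] → ·  [on edge]
    (4,6)@(9, 13): e=[55,0,-25] → ·  [on edge]
    (1,7)@(3, 15): e=[5,24,1] → #
    (2,7)@(5, 15): e=[35,12,-17] → ·
    (3,7)@(7, 15): e=[65,0,-35] → ·  [on edge]
    (1,8)@(3, 17): e=[45,12,-27] → ·
    (2,8)@(5, 17): e=[75,0,-45] → ·  [on edge]
    (1,9)@(3, 19): e=[85,0,-55] → ·  [on edge]
  covered (3 px):
    · · · · · · · · · ·
    · · · · · · · · · ·
    · · · · · · · · · ·
    · · · · · · · · · ·
    · · · · · # · · · ·
    · · · · # · · · · ·
    · · · · · · · · · ·
    · # · · · · · · · ·
    · · · · · · · · · ·
    · · · · · · · · · ·

Final: 26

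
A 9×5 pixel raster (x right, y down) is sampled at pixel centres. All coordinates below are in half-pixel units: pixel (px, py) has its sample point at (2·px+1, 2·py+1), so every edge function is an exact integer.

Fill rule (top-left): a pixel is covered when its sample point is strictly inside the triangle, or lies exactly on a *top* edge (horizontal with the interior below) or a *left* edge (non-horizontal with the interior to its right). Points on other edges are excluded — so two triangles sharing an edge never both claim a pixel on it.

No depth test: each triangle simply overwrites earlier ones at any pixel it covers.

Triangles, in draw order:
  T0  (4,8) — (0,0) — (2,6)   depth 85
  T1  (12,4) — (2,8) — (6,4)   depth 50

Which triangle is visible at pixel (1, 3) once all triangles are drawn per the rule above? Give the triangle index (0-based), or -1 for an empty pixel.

T0:
  2·area = 8  (B↔C swapped to make it positive)
  edge (4, 8)→(2, 6): d=(-2,-2) top-left  bias=+0
  edge (2, 6)→(0, 0): d=(-2,-6) top-left  bias=+0
  edge (0, 0)→(4, 8): d=(4,8) right/bottom  bias=-1
    (0,1)@(1, 3): e=[4,0,4] → #  [on edge]
    (1,1)@(3, 3): e=[8,12,-12] → ·
    (0,2)@(1, 5): e=[0,-4,12] → ·  [on edge]
    (1,3)@(3, 7): e=[0,4,4] → #  [on edge]
    (2,3)@(5, 7): e=[4,16,-12] → ·
    (1,4)@(3, 9): e=[-4,0,12] → ·  [on edge]
    (2,4)@(5, 9): e=[0,12,-4] → ·  [on edge]
  covered (2 px):
    · · · · · · · · ·
    # · · · · · · · ·
    · · · · · · · · ·
    · # · · · · · · ·
    · · · · · · · · ·
T1:
  2·area = 24
  edge (12, 4)→(2, 8): d=(-10,4) right/bottom  bias=-1
  edge (2, 8)→(6, 4): d=(4,-4) top-left  bias=+0
  edge (6, 4)→(12, 4): d=(6,0) top-left  bias=+0
    (4,0)@(9, 1): e=[42,0,-18] → ·  [on edge]
    (3,1)@(7, 3): e=[30,0,-6] → ·  [on edge]
    (2,2)@(5, 5): e=[18,0,6] → #  [on edge]
    (3,2)@(7, 5): e=[10,8,6] → #
    (4,2)@(9, 5): e=[2,16,6] → #
    (5,2)@(11, 5): e=[-6,24,6] → ·
    (1,3)@(3, 7): e=[6,0,18] → #  [on edge]
    (2,3)@(5, 7): e=[-2,8,18] → ·
    (3,3)@(7, 7): e=[-10,16,18] → ·
    (4,3)@(9, 7): e=[-18,24,18] → ·
    (0,4)@(1, 9): e=[-6,0,30] → ·  [on edge]
    (1,4)@(3, 9): e=[-14,8,30] → ·
  covered (4 px):
    · · · · · · · · ·
    · · · · · · · · ·
    · · # # # · · · ·
    · # · · · · · · ·
    · · · · · · · · ·

Z-buffer (winner per pixel, '.' = empty):
  . . . . . . . . .
  0 . . . . . . . .
  . . 1 1 1 . . . .
  . 1 . . . . . . .
  . . . . . . . . .

Result: 1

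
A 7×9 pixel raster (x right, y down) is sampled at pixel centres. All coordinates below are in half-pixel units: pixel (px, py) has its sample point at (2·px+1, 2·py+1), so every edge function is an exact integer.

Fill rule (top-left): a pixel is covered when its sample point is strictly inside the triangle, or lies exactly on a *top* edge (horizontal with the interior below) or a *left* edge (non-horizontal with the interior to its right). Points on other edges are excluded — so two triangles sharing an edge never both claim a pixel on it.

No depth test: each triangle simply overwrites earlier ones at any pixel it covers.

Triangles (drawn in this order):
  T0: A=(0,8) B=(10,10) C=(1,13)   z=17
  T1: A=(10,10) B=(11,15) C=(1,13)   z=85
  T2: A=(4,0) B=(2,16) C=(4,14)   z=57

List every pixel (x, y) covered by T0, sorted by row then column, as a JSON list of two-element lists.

T0:
  2·area = 48
  edge (0, 8)→(10, 10): d=(10,2) right/bottom  bias=-1
  edge (10, 10)→(1, 13): d=(-9,3) right/bottom  bias=-1
  edge (1, 13)→(0, 8): d=(-1,-5) top-left  bias=+0
    (0,4)@(1, 9): e=[8,36,4] → X
    (1,4)@(3, 9): e=[4,30,14] → X
    (2,4)@(5, 9): e=[0,24,24] → .  [on edge]
    (6,4)@(13, 9): e=[-16,0,64] → .  [on edge]
    (0,5)@(1, 11): e=[28,18,2] → X
    (2,5)@(5, 11): e=[20,6,22] → X
    (3,5)@(7, 11): e=[16,0,32] → .  [on edge]
    (0,6)@(1, 13): e=[48,0,0] → .  [on edge]
    (1,6)@(3, 13): e=[44,-6,10] → .
    (2,6)@(5, 13): e=[40,-12,20] → .
  covered (5 px):
    . . . . . . .
    . . . . . . .
    . . . . . . .
    . . . . . . .
    X X . . . . .
    X X X . . . .
    . . . . . . .
    . . . . . . .
    . . . . . . .
T1:
  2·area = 48
  edge (10, 10)→(11, 15): d=(1,5) right/bottom  bias=-1
  edge (11, 15)→(1, 13): d=(-10,-2) top-left  bias=+0
  edge (1, 13)→(10, 10): d=(9,-3) top-left  bias=+0
    (4,2)@(9, 5): e=[0,96,-48] → .  [on edge]
    (6,4)@(13, 9): e=[-16,64,0] → .  [on edge]
    (3,5)@(7, 11): e=[16,32,0] → X  [on edge]
    (4,5)@(9, 11): e=[6,36,6] → X
    (5,5)@(11, 11): e=[-4,40,12] → .
    (0,6)@(1, 13): e=[48,0,0] → X  [on edge]
    (1,6)@(3, 13): e=[38,4,6] → X
    (2,6)@(5, 13): e=[28,8,12] → X
    (5,6)@(11, 13): e=[-2,20,30] → .
    (0,7)@(1, 15): e=[50,-20,18] → .
    (1,7)@(3, 15): e=[40,-16,24] → .
    (2,7)@(5, 15): e=[30,-12,30] → .
    (5,7)@(11, 15): e=[0,0,48] → .  [on edge]
  covered (7 px):
    . . . . . . .
    . . . . . . .
    . . . . . . .
    . . . . . . .
    . . . . . . .
    . . . X X . .
    X X X X X . .
    . . . . . . .
    . . . . . . .
T2:
  2·area = 28  (B↔C swapped to make it positive)
  edge (4, 0)→(4, 14): d=(0,14) right/bottom  bias=-1
  edge (4, 14)→(2, 16): d=(-2,2) right/bottom  bias=-1
  edge (2, 16)→(4, 0): d=(2,-16) top-left  bias=+0
    (6,2)@(13, 5): e=[-126,0,154] → .  [on edge]
    (5,3)@(11, 7): e=[-98,0,126] → .  [on edge]
    (1,4)@(3, 9): e=[14,12,2] → X
    (2,4)@(5, 9): e=[-14,8,34] → .
    (4,4)@(9, 9): e=[-70,0,98] → .  [on edge]
    (1,5)@(3, 11): e=[14,8,6] → X
    (2,5)@(5, 11): e=[-14,4,38] → .
    (3,5)@(7, 11): e=[-42,0,70] → .  [on edge]
    (1,6)@(3, 13): e=[14,4,10] → X
    (2,6)@(5, 13): e=[-14,0,42] → .  [on edge]
    (1,7)@(3, 15): e=[14,0,14] → .  [on edge]
    (0,8)@(1, 17): e=[42,0,-14] → .  [on edge]
  covered (3 px):
    . . . . . . .
    . . . . . . .
    . . . . . . .
    . . . . . . .
    . X . . . . .
    . X . . . . .
    . X . . . . .
    . . . . . . .
    . . . . . . .

Result: [[0,4],[1,4],[0,5],[1,5],[2,5]]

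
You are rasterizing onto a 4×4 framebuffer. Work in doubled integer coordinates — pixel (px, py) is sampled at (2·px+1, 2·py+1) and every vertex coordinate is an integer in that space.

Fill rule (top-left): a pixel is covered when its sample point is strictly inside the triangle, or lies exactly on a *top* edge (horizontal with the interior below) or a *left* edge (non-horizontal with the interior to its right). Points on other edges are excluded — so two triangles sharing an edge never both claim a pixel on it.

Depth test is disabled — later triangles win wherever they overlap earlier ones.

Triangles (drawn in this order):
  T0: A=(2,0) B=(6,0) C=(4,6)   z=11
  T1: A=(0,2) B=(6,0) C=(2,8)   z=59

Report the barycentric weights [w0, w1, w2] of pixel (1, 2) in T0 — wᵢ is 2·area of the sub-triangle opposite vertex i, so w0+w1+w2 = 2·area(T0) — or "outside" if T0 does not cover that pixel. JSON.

T0:
  2·area = 24
  edge (2, 0)→(6, 0): d=(4,0) top-left  bias=+0
  edge (6, 0)→(4, 6): d=(-2,6) right/bottom  bias=-1
  edge (4, 6)→(2, 0): d=(-2,-6) top-left  bias=+0
    (1,0)@(3, 1): e=[4,16,4] → #
    (2,0)@(5, 1): e=[4,4,16] → #
    (3,0)@(7, 1): e=[4,-8,28] → ·
    (1,1)@(3, 3): e=[12,12,0] → #  [on edge]
    (2,1)@(5, 3): e=[12,0,12] → ·  [on edge]
    (1,2)@(3, 5): e=[20,8,-4] → ·
  covered (3 px):
    · # # ·
    · # · ·
    · · · ·
    · · · ·
T1:
  2·area = 40
  edge (0, 2)→(6, 0): d=(6,-2) top-left  bias=+0
  edge (6, 0)→(2, 8): d=(-4,8) right/bottom  bias=-1
  edge (2, 8)→(0, 2): d=(-2,-6) top-left  bias=+0
    (1,0)@(3, 1): e=[0,20,20] → #  [on edge]
    (2,0)@(5, 1): e=[4,4,32] → #
    (3,0)@(7, 1): e=[8,-12,44] → ·
    (0,1)@(1, 3): e=[8,28,4] → #
    (2,1)@(5, 3): e=[16,-4,28] → ·
    (0,2)@(1, 5): e=[20,20,0] → #  [on edge]
    (2,2)@(5, 5): e=[28,-12,24] → ·
    (0,3)@(1, 7): e=[32,12,-4] → ·
    (1,3)@(3, 7): e=[36,-4,8] → ·
  covered (6 px):
    · # # ·
    # # · ·
    # # · ·
    · · · ·

Result: "outside"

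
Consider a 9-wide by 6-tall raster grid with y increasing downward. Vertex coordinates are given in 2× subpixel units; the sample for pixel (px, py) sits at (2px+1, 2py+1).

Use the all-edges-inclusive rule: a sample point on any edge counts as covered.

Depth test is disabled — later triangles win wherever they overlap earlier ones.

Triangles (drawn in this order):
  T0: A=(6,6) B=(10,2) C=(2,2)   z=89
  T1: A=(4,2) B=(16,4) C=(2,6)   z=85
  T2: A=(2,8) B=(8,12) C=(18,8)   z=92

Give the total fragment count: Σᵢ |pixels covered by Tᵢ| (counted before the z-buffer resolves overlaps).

T0:
  2·area = 32  (B↔C swapped to make it positive)
  edge (6, 6)→(2, 2): d=(-4,-4) inclusive
  edge (2, 2)→(10, 2): d=(8,0) inclusive
  edge (10, 2)→(6, 6): d=(-4,4) inclusive
    (0,0)@(1, 1): e=[0,-8,40] → .  [on edge]
    (5,0)@(11, 1): e=[40,-8,0] → .  [on edge]
    (1,1)@(3, 3): e=[0,8,24] → X  [on edge]
    (2,1)@(5, 3): e=[8,8,16] → X
    (3,1)@(7, 3): e=[16,8,8] → X
    (4,1)@(9, 3): e=[24,8,0] → X  [on edge]
    (5,1)@(11, 3): e=[32,8,-8] → .
    (1,2)@(3, 5): e=[-8,24,16] → .
    (2,2)@(5, 5): e=[0,24,8] → X  [on edge]
    (3,2)@(7, 5): e=[8,24,0] → X  [on edge]
    (4,2)@(9, 5): e=[16,24,-8] → .
    (2,3)@(5, 7): e=[-8,40,0] → .  [on edge]
    (3,3)@(7, 7): e=[0,40,-8] → .  [on edge]
    (1,4)@(3, 9): e=[-24,56,0] → .  [on edge]
    (4,4)@(9, 9): e=[0,56,-24] → .  [on edge]
    (0,5)@(1, 11): e=[-40,72,0] → .  [on edge]
    (5,5)@(11, 11): e=[0,72,-40] → .  [on edge]
  covered (6 px):
    . . . . . . . . .
    . X X X X . . . .
    . . X X . . . . .
    . . . . . . . . .
    . . . . . . . . .
    . . . . . . . . .
T1:
  2·area = 52
  edge (4, 2)→(16, 4): d=(12,2) inclusive
  edge (16, 4)→(2, 6): d=(-14,2) inclusive
  edge (2, 6)→(4, 2): d=(2,-4) inclusive
    (2,1)@(5, 3): e=[10,36,6] → X
    (3,1)@(7, 3): e=[6,32,14] → X
    (4,1)@(9, 3): e=[2,28,22] → X
    (5,1)@(11, 3): e=[-2,24,30] → .
    (1,2)@(3, 5): e=[38,12,2] → X
    (4,2)@(9, 5): e=[26,0,26] → X  [on edge]
    (5,2)@(11, 5): e=[22,-4,34] → .
    (1,3)@(3, 7): e=[62,-16,6] → .
    (2,3)@(5, 7): e=[58,-20,14] → .
    (3,3)@(7, 7): e=[54,-24,22] → .
    (4,3)@(9, 7): e=[50,-28,30] → .
  covered (7 px):
    . . . . . . . . .
    . . X X X . . . .
    . X X X X . . . .
    . . . . . . . . .
    . . . . . . . . .
    . . . . . . . . .
T2:
  2·area = 64  (B↔C swapped to make it positive)
  edge (2, 8)→(18, 8): d=(16,0) inclusive
  edge (18, 8)→(8, 12): d=(-10,4) inclusive
  edge (8, 12)→(2, 8): d=(-6,-4) inclusive
    (2,4)@(5, 9): e=[16,42,6] → X
    (3,4)@(7, 9): e=[16,34,14] → X
    (4,4)@(9, 9): e=[16,26,22] → X
    (5,4)@(11, 9): e=[16,18,30] → X
    (6,4)@(13, 9): e=[16,10,38] → X
    (7,4)@(15, 9): e=[16,2,46] → X
    (8,4)@(17, 9): e=[16,-6,54] → .
    (2,5)@(5, 11): e=[48,22,-6] → .
    (3,5)@(7, 11): e=[48,14,2] → X
    (5,5)@(11, 11): e=[48,-2,18] → .
    (6,5)@(13, 11): e=[48,-10,26] → .
    (7,5)@(15, 11): e=[48,-18,34] → .
  covered (8 px):
    . . . . . . . . .
    . . . . . . . . .
    . . . . . . . . .
    . . . . . . . . .
    . . X X X X X X .
    . . . X X . . . .

Result: 21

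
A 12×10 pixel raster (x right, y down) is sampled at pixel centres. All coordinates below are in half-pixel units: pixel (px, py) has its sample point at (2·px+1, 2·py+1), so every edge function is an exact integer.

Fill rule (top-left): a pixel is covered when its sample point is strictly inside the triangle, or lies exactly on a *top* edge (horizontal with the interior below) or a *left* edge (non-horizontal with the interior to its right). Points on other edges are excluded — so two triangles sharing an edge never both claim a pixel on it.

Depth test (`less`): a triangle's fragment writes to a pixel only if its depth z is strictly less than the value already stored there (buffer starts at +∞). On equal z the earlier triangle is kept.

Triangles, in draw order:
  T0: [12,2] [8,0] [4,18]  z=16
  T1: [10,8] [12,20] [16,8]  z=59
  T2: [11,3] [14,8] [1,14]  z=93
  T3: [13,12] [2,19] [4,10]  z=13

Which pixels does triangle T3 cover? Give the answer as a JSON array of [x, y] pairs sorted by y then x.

T0:
  2·area = 80  (B↔C swapped to make it positive)
  edge (12, 2)→(4, 18): d=(-8,16) right/bottom  bias=-1
  edge (4, 18)→(8, 0): d=(4,-18) top-left  bias=+0
  edge (8, 0)→(12, 2): d=(4,2) right/bottom  bias=-1
    (4,0)@(9, 1): e=[56,22,2] → X
    (5,0)@(11, 1): e=[24,58,-2] → .
    (4,1)@(9, 3): e=[40,30,10] → X
    (5,1)@(11, 3): e=[8,66,6] → X
    (6,1)@(13, 3): e=[-24,102,2] → .
    (3,2)@(7, 5): e=[56,2,22] → X
    (5,2)@(11, 5): e=[-8,74,14] → .
    (3,3)@(7, 7): e=[40,10,30] → X
    (5,3)@(11, 7): e=[-24,82,22] → .
    (3,4)@(7, 9): e=[24,18,38] → X
    (4,4)@(9, 9): e=[-8,54,34] → .
    (3,5)@(7, 11): e=[8,26,46] → X
  covered (10 px):
    . . . . X . . . . . . .
    . . . . X X . . . . . .
    . . . X X . . . . . . .
    . . . X X . . . . . . .
    . . . X . . . . . . . .
    . . . X . . . . . . . .
    . . . . . . . . . . . .
    . . X . . . . . . . . .
    . . . . . . . . . . . .
    . . . . . . . . . . . .
T1:
  2·area = 72  (B↔C swapped to make it positive)
  edge (10, 8)→(16, 8): d=(6,0) top-left  bias=+0
  edge (16, 8)→(12, 20): d=(-4,12) right/bottom  bias=-1
  edge (12, 20)→(10, 8): d=(-2,-12) top-left  bias=+0
    (8,2)@(17, 5): e=[-18,0,90] → .  [on edge]
    (5,4)@(11, 9): e=[6,56,10] → X
    (6,4)@(13, 9): e=[6,32,34] → X
    (7,4)@(15, 9): e=[6,8,58] → X
    (8,4)@(17, 9): e=[6,-16,82] → .
    (5,5)@(11, 11): e=[18,48,6] → X
    (7,5)@(15, 11): e=[18,0,54] → .  [on edge]
    (5,6)@(11, 13): e=[30,40,2] → X
    (7,6)@(15, 13): e=[30,-8,50] → .
    (5,7)@(11, 15): e=[42,32,-2] → .
    (6,7)@(13, 15): e=[42,8,22] → X
    (7,7)@(15, 15): e=[42,-16,46] → .
    (6,8)@(13, 17): e=[54,0,18] → .  [on edge]
  covered (8 px):
    . . . . . . . . . . . .
    . . . . . . . . . . . .
    . . . . . . . . . . . .
    . . . . . . . . . . . .
    . . . . . X X X . . . .
    . . . . . X X . . . . .
    . . . . . X X . . . . .
    . . . . . . X . . . . .
    . . . . . . . . . . . .
    . . . . . . . . . . . .
T2:
  2·area = 83
  edge (11, 3)→(14, 8): d=(3,5) right/bottom  bias=-1
  edge (14, 8)→(1, 14): d=(-13,6) right/bottom  bias=-1
  edge (1, 14)→(11, 3): d=(10,-11) top-left  bias=+0
    (5,1)@(11, 3): e=[0,83,0] → .  [on edge]
    (5,2)@(11, 5): e=[6,57,20] → X
    (6,2)@(13, 5): e=[-4,45,42] → .
    (4,3)@(9, 7): e=[22,43,18] → X
    (6,3)@(13, 7): e=[2,19,62] → X
    (7,3)@(15, 7): e=[-8,7,84] → .
    (3,4)@(7, 9): e=[38,29,16] → X
    (6,4)@(13, 9): e=[8,-7,82] → .
    (2,5)@(5, 11): e=[54,15,14] → X
    (4,5)@(9, 11): e=[34,-9,58] → .
    (5,5)@(11, 11): e=[24,-21,80] → .
    (1,6)@(3, 13): e=[70,1,12] → X
    (8,6)@(17, 13): e=[0,-83,166] → .  [on edge]
  covered (10 px):
    . . . . . . . . . . . .
    . . . . . . . . . . . .
    . . . . . X . . . . . .
    . . . . X X X . . . . .
    . . . X X X . . . . . .
    . . X X . . . . . . . .
    . X . . . . . . . . . .
    . . . . . . . . . . . .
    . . . . . . . . . . . .
    . . . . . . . . . . . .
T3:
  2·area = 85
  edge (13, 12)→(2, 19): d=(-11,7) right/bottom  bias=-1
  edge (2, 19)→(4, 10): d=(2,-9) top-left  bias=+0
  edge (4, 10)→(13, 12): d=(9,2) right/bottom  bias=-1
    (2,5)@(5, 11): e=[67,11,7] → X
    (3,5)@(7, 11): e=[53,29,3] → X
    (4,5)@(9, 11): e=[39,47,-1] → .
    (2,6)@(5, 13): e=[45,15,25] → X
    (4,6)@(9, 13): e=[17,51,17] → X
    (5,6)@(11, 13): e=[3,69,13] → X
    (6,6)@(13, 13): e=[-11,87,9] → .
    (1,7)@(3, 15): e=[37,1,47] → X
    (4,7)@(9, 15): e=[-5,55,35] → .
    (5,7)@(11, 15): e=[-19,73,31] → .
    (1,8)@(3, 17): e=[15,5,65] → X
    (3,8)@(7, 17): e=[-13,41,57] → .
  covered (11 px):
    . . . . . . . . . . . .
    . . . . . . . . . . . .
    . . . . . . . . . . . .
    . . . . . . . . . . . .
    . . . . . . . . . . . .
    . . X X . . . . . . . .
    . . X X X X . . . . . .
    . X X X . . . . . . . .
    . X X . . . . . . . . .
    . . . . . . . . . . . .

Result: [[2,5],[3,5],[2,6],[3,6],[4,6],[5,6],[1,7],[2,7],[3,7],[1,8],[2,8]]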